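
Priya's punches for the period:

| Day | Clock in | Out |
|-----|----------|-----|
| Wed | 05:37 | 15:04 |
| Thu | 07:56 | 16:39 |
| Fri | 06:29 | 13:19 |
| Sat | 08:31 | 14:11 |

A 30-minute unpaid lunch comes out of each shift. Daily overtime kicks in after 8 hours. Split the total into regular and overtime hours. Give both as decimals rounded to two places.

Wed: 05:37–15:04 = 9 h 27 min; less 30 min break → 8 h 57 min
Thu: 07:56–16:39 = 8 h 43 min; less 30 min break → 8 h 13 min
Fri: 06:29–13:19 = 6 h 50 min; less 30 min break → 6 h 20 min
Sat: 08:31–14:11 = 5 h 40 min; less 30 min break → 5 h 10 min
Wed reg 8 h 0 min / OT 0 h 57 min; Thu reg 8 h 0 min / OT 0 h 13 min; Fri reg 6 h 20 min / OT 0 h 0 min; Sat reg 5 h 10 min / OT 0 h 0 min.
Totals: regular 27 h 30 min, overtime 1 h 10 min.

Regular 27.50 hours, overtime 1.17 hours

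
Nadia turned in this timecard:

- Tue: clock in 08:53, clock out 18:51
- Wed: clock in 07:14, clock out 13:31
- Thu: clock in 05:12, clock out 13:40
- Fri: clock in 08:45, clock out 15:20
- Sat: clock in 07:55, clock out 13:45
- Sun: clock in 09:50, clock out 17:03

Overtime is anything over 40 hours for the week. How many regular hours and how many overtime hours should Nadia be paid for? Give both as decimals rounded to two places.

Regular 40.00 hours, overtime 4.35 hours

Tue: 08:53–18:51 = 9 h 58 min
Wed: 07:14–13:31 = 6 h 17 min
Thu: 05:12–13:40 = 8 h 28 min
Fri: 08:45–15:20 = 6 h 35 min
Sat: 07:55–13:45 = 5 h 50 min
Sun: 09:50–17:03 = 7 h 13 min
Total worked: 44 h 21 min = 44.35 h.
Threshold 40 h → overtime 4 h 21 min, regular 40 h 0 min.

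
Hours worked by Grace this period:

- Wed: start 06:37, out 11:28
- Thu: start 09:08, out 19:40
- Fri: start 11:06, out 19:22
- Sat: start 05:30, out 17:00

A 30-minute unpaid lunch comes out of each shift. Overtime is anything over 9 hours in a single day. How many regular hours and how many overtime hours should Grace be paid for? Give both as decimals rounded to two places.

Regular 30.12 hours, overtime 3.03 hours

Wed: 06:37–11:28 = 4 h 51 min; less 30 min break → 4 h 21 min
Thu: 09:08–19:40 = 10 h 32 min; less 30 min break → 10 h 2 min
Fri: 11:06–19:22 = 8 h 16 min; less 30 min break → 7 h 46 min
Sat: 05:30–17:00 = 11 h 30 min; less 30 min break → 11 h 0 min
Wed reg 4 h 21 min / OT 0 h 0 min; Thu reg 9 h 0 min / OT 1 h 2 min; Fri reg 7 h 46 min / OT 0 h 0 min; Sat reg 9 h 0 min / OT 2 h 0 min.
Totals: regular 30 h 7 min, overtime 3 h 2 min.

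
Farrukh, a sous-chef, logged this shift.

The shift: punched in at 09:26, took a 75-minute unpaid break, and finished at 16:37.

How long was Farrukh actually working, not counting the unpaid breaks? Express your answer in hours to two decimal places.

5.93 hours

The shift: 09:26–16:37 = 7 h 11 min; less 75 min break → 5 h 56 min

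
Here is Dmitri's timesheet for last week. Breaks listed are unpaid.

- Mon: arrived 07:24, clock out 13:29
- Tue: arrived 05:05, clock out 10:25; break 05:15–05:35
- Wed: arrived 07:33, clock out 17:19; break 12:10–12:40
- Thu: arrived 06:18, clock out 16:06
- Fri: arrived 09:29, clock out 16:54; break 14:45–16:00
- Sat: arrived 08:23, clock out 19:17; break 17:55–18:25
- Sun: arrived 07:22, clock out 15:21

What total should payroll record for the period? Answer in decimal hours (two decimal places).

Mon: 07:24–13:29 = 6 h 5 min
Tue: 05:05–10:25 = 5 h 20 min; less 20 min break → 5 h 0 min
Wed: 07:33–17:19 = 9 h 46 min; less 30 min break → 9 h 16 min
Thu: 06:18–16:06 = 9 h 48 min
Fri: 09:29–16:54 = 7 h 25 min; less 75 min break → 6 h 10 min
Sat: 08:23–19:17 = 10 h 54 min; less 30 min break → 10 h 24 min
Sun: 07:22–15:21 = 7 h 59 min
Total: 6 h 5 min + 5 h 0 min + 9 h 16 min + 9 h 48 min + 6 h 10 min + 10 h 24 min + 7 h 59 min = 54 h 42 min.

54.70 hours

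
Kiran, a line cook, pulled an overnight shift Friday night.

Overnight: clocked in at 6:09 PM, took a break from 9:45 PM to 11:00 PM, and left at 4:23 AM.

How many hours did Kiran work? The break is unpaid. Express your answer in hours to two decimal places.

Overnight: 6:09 PM → midnight = 5 h 51 min; midnight → 4:23 AM = 4 h 23 min; span 10 h 14 min; less 75 min break → 8 h 59 min

8.98 hours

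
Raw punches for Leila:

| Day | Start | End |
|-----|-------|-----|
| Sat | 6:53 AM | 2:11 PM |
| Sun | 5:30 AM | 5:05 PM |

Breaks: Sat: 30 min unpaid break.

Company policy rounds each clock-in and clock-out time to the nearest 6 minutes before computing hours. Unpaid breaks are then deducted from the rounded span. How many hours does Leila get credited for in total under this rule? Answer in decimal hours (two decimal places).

Sat: in 6:53 AM→6:54 AM, out 2:11 PM→2:12 PM; 7 h 18 min − 30 min = 6 h 48 min
Sun: in 5:30 AM→5:30 AM, out 5:05 PM→5:06 PM; 11 h 36 min
Total credited: 18 h 24 min.

18.40 hours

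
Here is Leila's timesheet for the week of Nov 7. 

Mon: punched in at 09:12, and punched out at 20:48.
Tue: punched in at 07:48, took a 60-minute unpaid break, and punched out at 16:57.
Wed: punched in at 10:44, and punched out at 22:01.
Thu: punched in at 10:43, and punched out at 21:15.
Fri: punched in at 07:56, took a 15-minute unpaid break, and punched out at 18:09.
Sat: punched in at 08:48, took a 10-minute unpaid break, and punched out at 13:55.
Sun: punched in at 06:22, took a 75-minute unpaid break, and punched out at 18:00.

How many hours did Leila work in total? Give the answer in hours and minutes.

66 h 52 min

Mon: 09:12–20:48 = 11 h 36 min
Tue: 07:48–16:57 = 9 h 9 min; less 60 min break → 8 h 9 min
Wed: 10:44–22:01 = 11 h 17 min
Thu: 10:43–21:15 = 10 h 32 min
Fri: 07:56–18:09 = 10 h 13 min; less 15 min break → 9 h 58 min
Sat: 08:48–13:55 = 5 h 7 min; less 10 min break → 4 h 57 min
Sun: 06:22–18:00 = 11 h 38 min; less 75 min break → 10 h 23 min
Total: 11 h 36 min + 8 h 9 min + 11 h 17 min + 10 h 32 min + 9 h 58 min + 4 h 57 min + 10 h 23 min = 66 h 52 min.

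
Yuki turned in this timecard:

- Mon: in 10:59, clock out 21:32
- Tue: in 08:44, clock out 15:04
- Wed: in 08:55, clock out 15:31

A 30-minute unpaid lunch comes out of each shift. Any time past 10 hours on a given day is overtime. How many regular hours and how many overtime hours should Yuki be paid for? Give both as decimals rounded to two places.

Mon: 10:59–21:32 = 10 h 33 min; less 30 min break → 10 h 3 min
Tue: 08:44–15:04 = 6 h 20 min; less 30 min break → 5 h 50 min
Wed: 08:55–15:31 = 6 h 36 min; less 30 min break → 6 h 6 min
Mon reg 10 h 0 min / OT 0 h 3 min; Tue reg 5 h 50 min / OT 0 h 0 min; Wed reg 6 h 6 min / OT 0 h 0 min.
Totals: regular 21 h 56 min, overtime 0 h 3 min.

Regular 21.93 hours, overtime 0.05 hours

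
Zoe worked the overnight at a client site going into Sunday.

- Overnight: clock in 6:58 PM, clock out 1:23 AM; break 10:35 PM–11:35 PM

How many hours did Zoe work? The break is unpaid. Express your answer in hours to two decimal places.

Overnight: 6:58 PM → midnight = 5 h 2 min; midnight → 1:23 AM = 1 h 23 min; span 6 h 25 min; less 60 min break → 5 h 25 min

5.42 hours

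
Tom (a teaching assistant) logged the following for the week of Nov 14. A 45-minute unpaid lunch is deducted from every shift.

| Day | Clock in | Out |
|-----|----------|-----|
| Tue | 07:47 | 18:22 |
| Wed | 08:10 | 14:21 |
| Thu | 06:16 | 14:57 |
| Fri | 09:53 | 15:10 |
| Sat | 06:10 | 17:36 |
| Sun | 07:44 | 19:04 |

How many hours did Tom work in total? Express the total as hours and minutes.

Tue: 07:47–18:22 = 10 h 35 min; less 45 min break → 9 h 50 min
Wed: 08:10–14:21 = 6 h 11 min; less 45 min break → 5 h 26 min
Thu: 06:16–14:57 = 8 h 41 min; less 45 min break → 7 h 56 min
Fri: 09:53–15:10 = 5 h 17 min; less 45 min break → 4 h 32 min
Sat: 06:10–17:36 = 11 h 26 min; less 45 min break → 10 h 41 min
Sun: 07:44–19:04 = 11 h 20 min; less 45 min break → 10 h 35 min
Total: 9 h 50 min + 5 h 26 min + 7 h 56 min + 4 h 32 min + 10 h 41 min + 10 h 35 min = 49 h 0 min.

49 h 0 min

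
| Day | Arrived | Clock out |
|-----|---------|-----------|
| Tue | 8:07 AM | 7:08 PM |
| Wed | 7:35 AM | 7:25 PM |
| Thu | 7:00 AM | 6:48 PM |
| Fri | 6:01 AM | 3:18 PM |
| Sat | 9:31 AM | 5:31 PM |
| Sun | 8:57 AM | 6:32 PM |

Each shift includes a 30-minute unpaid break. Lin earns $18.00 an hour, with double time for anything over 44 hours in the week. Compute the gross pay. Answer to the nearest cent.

Tue: 8:07 AM–7:08 PM = 11 h 1 min; less 30 min break → 10 h 31 min
Wed: 7:35 AM–7:25 PM = 11 h 50 min; less 30 min break → 11 h 20 min
Thu: 7:00 AM–6:48 PM = 11 h 48 min; less 30 min break → 11 h 18 min
Fri: 6:01 AM–3:18 PM = 9 h 17 min; less 30 min break → 8 h 47 min
Sat: 9:31 AM–5:31 PM = 8 h 0 min; less 30 min break → 7 h 30 min
Sun: 8:57 AM–6:32 PM = 9 h 35 min; less 30 min break → 9 h 5 min
Total worked: 58 h 31 min = 3511 min.
Regular 44 h 0 min = 2640 min at $18.00/h; overtime 14 h 31 min = 871 min at $36.00/h.
Pay = (2640 × $18.00 + 871 × $36.00) ÷ 60 = $1314.60.

$1314.60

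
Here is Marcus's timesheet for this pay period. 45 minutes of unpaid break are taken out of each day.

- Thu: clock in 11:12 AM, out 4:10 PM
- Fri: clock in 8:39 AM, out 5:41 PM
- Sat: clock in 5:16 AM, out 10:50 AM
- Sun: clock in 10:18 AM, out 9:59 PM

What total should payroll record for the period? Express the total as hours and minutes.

28 h 15 min

Thu: 11:12 AM–4:10 PM = 4 h 58 min; less 45 min break → 4 h 13 min
Fri: 8:39 AM–5:41 PM = 9 h 2 min; less 45 min break → 8 h 17 min
Sat: 5:16 AM–10:50 AM = 5 h 34 min; less 45 min break → 4 h 49 min
Sun: 10:18 AM–9:59 PM = 11 h 41 min; less 45 min break → 10 h 56 min
Total: 4 h 13 min + 8 h 17 min + 4 h 49 min + 10 h 56 min = 28 h 15 min.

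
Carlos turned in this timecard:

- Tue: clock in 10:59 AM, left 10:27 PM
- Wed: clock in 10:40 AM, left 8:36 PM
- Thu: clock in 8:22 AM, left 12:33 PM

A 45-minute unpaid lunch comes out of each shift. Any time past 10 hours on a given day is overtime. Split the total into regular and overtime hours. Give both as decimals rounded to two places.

Regular 22.62 hours, overtime 0.72 hours

Tue: 10:59 AM–10:27 PM = 11 h 28 min; less 45 min break → 10 h 43 min
Wed: 10:40 AM–8:36 PM = 9 h 56 min; less 45 min break → 9 h 11 min
Thu: 8:22 AM–12:33 PM = 4 h 11 min; less 45 min break → 3 h 26 min
Tue reg 10 h 0 min / OT 0 h 43 min; Wed reg 9 h 11 min / OT 0 h 0 min; Thu reg 3 h 26 min / OT 0 h 0 min.
Totals: regular 22 h 37 min, overtime 0 h 43 min.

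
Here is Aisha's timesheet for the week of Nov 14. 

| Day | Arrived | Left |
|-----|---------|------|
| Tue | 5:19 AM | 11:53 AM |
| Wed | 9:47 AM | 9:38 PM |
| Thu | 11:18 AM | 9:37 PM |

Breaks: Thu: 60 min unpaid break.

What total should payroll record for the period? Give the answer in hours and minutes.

Tue: 5:19 AM–11:53 AM = 6 h 34 min
Wed: 9:47 AM–9:38 PM = 11 h 51 min
Thu: 11:18 AM–9:37 PM = 10 h 19 min; less 60 min break → 9 h 19 min
Total: 6 h 34 min + 11 h 51 min + 9 h 19 min = 27 h 44 min.

27 h 44 min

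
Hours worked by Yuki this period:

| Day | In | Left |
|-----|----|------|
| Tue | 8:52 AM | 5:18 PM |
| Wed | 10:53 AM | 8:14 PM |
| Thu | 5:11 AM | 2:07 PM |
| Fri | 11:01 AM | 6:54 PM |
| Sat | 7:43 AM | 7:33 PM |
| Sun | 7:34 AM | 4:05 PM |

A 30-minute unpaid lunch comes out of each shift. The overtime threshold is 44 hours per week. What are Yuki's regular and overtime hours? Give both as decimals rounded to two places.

Tue: 8:52 AM–5:18 PM = 8 h 26 min; less 30 min break → 7 h 56 min
Wed: 10:53 AM–8:14 PM = 9 h 21 min; less 30 min break → 8 h 51 min
Thu: 5:11 AM–2:07 PM = 8 h 56 min; less 30 min break → 8 h 26 min
Fri: 11:01 AM–6:54 PM = 7 h 53 min; less 30 min break → 7 h 23 min
Sat: 7:43 AM–7:33 PM = 11 h 50 min; less 30 min break → 11 h 20 min
Sun: 7:34 AM–4:05 PM = 8 h 31 min; less 30 min break → 8 h 1 min
Total worked: 51 h 57 min = 51.95 h.
Threshold 44 h → overtime 7 h 57 min, regular 44 h 0 min.

Regular 44.00 hours, overtime 7.95 hours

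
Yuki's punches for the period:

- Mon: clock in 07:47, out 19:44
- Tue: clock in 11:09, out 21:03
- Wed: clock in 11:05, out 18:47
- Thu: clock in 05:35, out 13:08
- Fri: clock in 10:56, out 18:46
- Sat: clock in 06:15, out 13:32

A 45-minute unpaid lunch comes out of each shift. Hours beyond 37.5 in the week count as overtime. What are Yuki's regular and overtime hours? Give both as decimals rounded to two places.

Mon: 07:47–19:44 = 11 h 57 min; less 45 min break → 11 h 12 min
Tue: 11:09–21:03 = 9 h 54 min; less 45 min break → 9 h 9 min
Wed: 11:05–18:47 = 7 h 42 min; less 45 min break → 6 h 57 min
Thu: 05:35–13:08 = 7 h 33 min; less 45 min break → 6 h 48 min
Fri: 10:56–18:46 = 7 h 50 min; less 45 min break → 7 h 5 min
Sat: 06:15–13:32 = 7 h 17 min; less 45 min break → 6 h 32 min
Total worked: 47 h 43 min = 47.72 h.
Threshold 37.5 h → overtime 10 h 13 min, regular 37 h 30 min.

Regular 37.50 hours, overtime 10.22 hours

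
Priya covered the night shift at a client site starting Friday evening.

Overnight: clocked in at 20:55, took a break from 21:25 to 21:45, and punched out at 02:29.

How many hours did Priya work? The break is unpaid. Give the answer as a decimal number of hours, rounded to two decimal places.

5.23 hours

Overnight: 20:55 → midnight = 3 h 5 min; midnight → 02:29 = 2 h 29 min; span 5 h 34 min; less 20 min break → 5 h 14 min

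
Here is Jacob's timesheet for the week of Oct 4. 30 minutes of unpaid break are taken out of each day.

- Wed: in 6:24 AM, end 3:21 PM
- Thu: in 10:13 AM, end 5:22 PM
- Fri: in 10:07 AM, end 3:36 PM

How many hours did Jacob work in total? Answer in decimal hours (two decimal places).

20.08 hours

Wed: 6:24 AM–3:21 PM = 8 h 57 min; less 30 min break → 8 h 27 min
Thu: 10:13 AM–5:22 PM = 7 h 9 min; less 30 min break → 6 h 39 min
Fri: 10:07 AM–3:36 PM = 5 h 29 min; less 30 min break → 4 h 59 min
Total: 8 h 27 min + 6 h 39 min + 4 h 59 min = 20 h 5 min.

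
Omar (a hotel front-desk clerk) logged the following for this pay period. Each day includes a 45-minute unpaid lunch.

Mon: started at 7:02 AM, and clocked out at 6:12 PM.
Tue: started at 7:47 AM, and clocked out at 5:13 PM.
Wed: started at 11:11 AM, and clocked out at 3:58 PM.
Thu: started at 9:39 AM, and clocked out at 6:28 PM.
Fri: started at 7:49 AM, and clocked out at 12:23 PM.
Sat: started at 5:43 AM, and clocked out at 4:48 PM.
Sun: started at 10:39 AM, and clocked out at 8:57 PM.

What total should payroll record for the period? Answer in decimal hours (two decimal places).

54.90 hours

Mon: 7:02 AM–6:12 PM = 11 h 10 min; less 45 min break → 10 h 25 min
Tue: 7:47 AM–5:13 PM = 9 h 26 min; less 45 min break → 8 h 41 min
Wed: 11:11 AM–3:58 PM = 4 h 47 min; less 45 min break → 4 h 2 min
Thu: 9:39 AM–6:28 PM = 8 h 49 min; less 45 min break → 8 h 4 min
Fri: 7:49 AM–12:23 PM = 4 h 34 min; less 45 min break → 3 h 49 min
Sat: 5:43 AM–4:48 PM = 11 h 5 min; less 45 min break → 10 h 20 min
Sun: 10:39 AM–8:57 PM = 10 h 18 min; less 45 min break → 9 h 33 min
Total: 10 h 25 min + 8 h 41 min + 4 h 2 min + 8 h 4 min + 3 h 49 min + 10 h 20 min + 9 h 33 min = 54 h 54 min.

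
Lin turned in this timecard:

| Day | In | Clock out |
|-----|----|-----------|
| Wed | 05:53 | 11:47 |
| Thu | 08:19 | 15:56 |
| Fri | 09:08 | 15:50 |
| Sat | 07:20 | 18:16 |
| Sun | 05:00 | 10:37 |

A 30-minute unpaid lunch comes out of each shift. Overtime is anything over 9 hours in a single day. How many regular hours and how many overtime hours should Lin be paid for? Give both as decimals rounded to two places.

Regular 32.83 hours, overtime 1.43 hours

Wed: 05:53–11:47 = 5 h 54 min; less 30 min break → 5 h 24 min
Thu: 08:19–15:56 = 7 h 37 min; less 30 min break → 7 h 7 min
Fri: 09:08–15:50 = 6 h 42 min; less 30 min break → 6 h 12 min
Sat: 07:20–18:16 = 10 h 56 min; less 30 min break → 10 h 26 min
Sun: 05:00–10:37 = 5 h 37 min; less 30 min break → 5 h 7 min
Wed reg 5 h 24 min / OT 0 h 0 min; Thu reg 7 h 7 min / OT 0 h 0 min; Fri reg 6 h 12 min / OT 0 h 0 min; Sat reg 9 h 0 min / OT 1 h 26 min; Sun reg 5 h 7 min / OT 0 h 0 min.
Totals: regular 32 h 50 min, overtime 1 h 26 min.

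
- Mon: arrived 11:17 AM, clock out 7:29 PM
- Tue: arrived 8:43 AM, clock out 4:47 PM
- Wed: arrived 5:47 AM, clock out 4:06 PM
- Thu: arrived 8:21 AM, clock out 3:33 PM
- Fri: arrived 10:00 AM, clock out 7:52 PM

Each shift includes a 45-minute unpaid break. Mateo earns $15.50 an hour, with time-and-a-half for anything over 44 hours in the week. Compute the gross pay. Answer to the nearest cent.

$618.45

Mon: 11:17 AM–7:29 PM = 8 h 12 min; less 45 min break → 7 h 27 min
Tue: 8:43 AM–4:47 PM = 8 h 4 min; less 45 min break → 7 h 19 min
Wed: 5:47 AM–4:06 PM = 10 h 19 min; less 45 min break → 9 h 34 min
Thu: 8:21 AM–3:33 PM = 7 h 12 min; less 45 min break → 6 h 27 min
Fri: 10:00 AM–7:52 PM = 9 h 52 min; less 45 min break → 9 h 7 min
Total worked: 39 h 54 min = 2394 min.
Regular 39 h 54 min = 2394 min at $15.50/h; overtime 0 h 0 min = 0 min at $23.25/h.
Pay = (2394 × $15.50 + 0 × $23.25) ÷ 60 = $618.45.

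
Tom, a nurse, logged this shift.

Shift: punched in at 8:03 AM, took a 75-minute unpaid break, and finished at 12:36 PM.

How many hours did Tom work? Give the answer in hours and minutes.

Shift: 8:03 AM–12:36 PM = 4 h 33 min; less 75 min break → 3 h 18 min

3 h 18 min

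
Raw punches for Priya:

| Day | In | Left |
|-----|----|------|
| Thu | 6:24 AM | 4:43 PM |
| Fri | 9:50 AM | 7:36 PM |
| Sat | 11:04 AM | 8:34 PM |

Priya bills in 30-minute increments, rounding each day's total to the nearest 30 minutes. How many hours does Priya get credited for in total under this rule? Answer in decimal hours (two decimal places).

Thu: 6:24 AM–4:43 PM = 10 h 19 min → rounds to 10 h 30 min
Fri: 9:50 AM–7:36 PM = 9 h 46 min → rounds to 10 h 0 min
Sat: 11:04 AM–8:34 PM = 9 h 30 min → rounds to 9 h 30 min
Total credited: 30 h 0 min.

30.00 hours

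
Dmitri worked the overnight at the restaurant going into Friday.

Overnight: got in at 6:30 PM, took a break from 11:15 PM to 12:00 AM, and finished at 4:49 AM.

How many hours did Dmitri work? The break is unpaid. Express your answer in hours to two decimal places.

Overnight: 6:30 PM → midnight = 5 h 30 min; midnight → 4:49 AM = 4 h 49 min; span 10 h 19 min; less 45 min break → 9 h 34 min

9.57 hours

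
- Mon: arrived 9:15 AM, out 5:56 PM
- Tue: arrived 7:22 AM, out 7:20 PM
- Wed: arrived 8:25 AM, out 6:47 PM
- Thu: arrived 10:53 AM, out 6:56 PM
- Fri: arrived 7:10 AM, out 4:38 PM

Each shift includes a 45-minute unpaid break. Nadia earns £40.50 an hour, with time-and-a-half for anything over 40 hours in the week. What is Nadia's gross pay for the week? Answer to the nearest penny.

Mon: 9:15 AM–5:56 PM = 8 h 41 min; less 45 min break → 7 h 56 min
Tue: 7:22 AM–7:20 PM = 11 h 58 min; less 45 min break → 11 h 13 min
Wed: 8:25 AM–6:47 PM = 10 h 22 min; less 45 min break → 9 h 37 min
Thu: 10:53 AM–6:56 PM = 8 h 3 min; less 45 min break → 7 h 18 min
Fri: 7:10 AM–4:38 PM = 9 h 28 min; less 45 min break → 8 h 43 min
Total worked: 44 h 47 min = 2687 min.
Regular 40 h 0 min = 2400 min at £40.50/h; overtime 4 h 47 min = 287 min at £60.75/h.
Pay = (2400 × £40.50 + 287 × £60.75) ÷ 60 = £1910.59.

£1910.59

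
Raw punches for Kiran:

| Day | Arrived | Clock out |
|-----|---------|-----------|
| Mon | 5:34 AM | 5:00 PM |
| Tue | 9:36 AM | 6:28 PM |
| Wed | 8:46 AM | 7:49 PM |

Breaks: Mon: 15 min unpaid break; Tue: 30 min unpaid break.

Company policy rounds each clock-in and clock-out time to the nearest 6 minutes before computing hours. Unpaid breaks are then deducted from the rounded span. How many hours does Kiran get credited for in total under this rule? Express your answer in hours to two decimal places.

30.55 hours

Mon: in 5:34 AM→5:36 AM, out 5:00 PM→5:00 PM; 11 h 24 min − 15 min = 11 h 9 min
Tue: in 9:36 AM→9:36 AM, out 6:28 PM→6:30 PM; 8 h 54 min − 30 min = 8 h 24 min
Wed: in 8:46 AM→8:48 AM, out 7:49 PM→7:48 PM; 11 h 0 min
Total credited: 30 h 33 min.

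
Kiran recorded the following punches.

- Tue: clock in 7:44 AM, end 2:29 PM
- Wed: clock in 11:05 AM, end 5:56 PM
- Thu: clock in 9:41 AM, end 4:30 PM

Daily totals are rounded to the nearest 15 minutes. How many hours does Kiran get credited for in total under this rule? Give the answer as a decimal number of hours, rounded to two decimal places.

Tue: 7:44 AM–2:29 PM = 6 h 45 min → rounds to 6 h 45 min
Wed: 11:05 AM–5:56 PM = 6 h 51 min → rounds to 6 h 45 min
Thu: 9:41 AM–4:30 PM = 6 h 49 min → rounds to 6 h 45 min
Total credited: 20 h 15 min.

20.25 hours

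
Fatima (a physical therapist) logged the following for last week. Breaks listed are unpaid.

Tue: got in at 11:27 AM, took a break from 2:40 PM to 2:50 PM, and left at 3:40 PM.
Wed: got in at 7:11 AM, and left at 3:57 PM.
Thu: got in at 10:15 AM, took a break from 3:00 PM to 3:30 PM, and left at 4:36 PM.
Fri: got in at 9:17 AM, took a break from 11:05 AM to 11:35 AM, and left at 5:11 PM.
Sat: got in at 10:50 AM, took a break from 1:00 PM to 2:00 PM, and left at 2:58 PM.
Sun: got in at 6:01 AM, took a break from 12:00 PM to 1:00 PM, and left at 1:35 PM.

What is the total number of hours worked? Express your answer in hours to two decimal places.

35.77 hours

Tue: 11:27 AM–3:40 PM = 4 h 13 min; less 10 min break → 4 h 3 min
Wed: 7:11 AM–3:57 PM = 8 h 46 min
Thu: 10:15 AM–4:36 PM = 6 h 21 min; less 30 min break → 5 h 51 min
Fri: 9:17 AM–5:11 PM = 7 h 54 min; less 30 min break → 7 h 24 min
Sat: 10:50 AM–2:58 PM = 4 h 8 min; less 60 min break → 3 h 8 min
Sun: 6:01 AM–1:35 PM = 7 h 34 min; less 60 min break → 6 h 34 min
Total: 4 h 3 min + 8 h 46 min + 5 h 51 min + 7 h 24 min + 3 h 8 min + 6 h 34 min = 35 h 46 min.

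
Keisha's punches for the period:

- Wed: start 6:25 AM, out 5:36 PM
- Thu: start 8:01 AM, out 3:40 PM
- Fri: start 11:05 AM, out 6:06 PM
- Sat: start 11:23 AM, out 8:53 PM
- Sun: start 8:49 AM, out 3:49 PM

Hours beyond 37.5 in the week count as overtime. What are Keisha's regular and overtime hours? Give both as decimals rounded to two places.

Wed: 6:25 AM–5:36 PM = 11 h 11 min
Thu: 8:01 AM–3:40 PM = 7 h 39 min
Fri: 11:05 AM–6:06 PM = 7 h 1 min
Sat: 11:23 AM–8:53 PM = 9 h 30 min
Sun: 8:49 AM–3:49 PM = 7 h 0 min
Total worked: 42 h 21 min = 42.35 h.
Threshold 37.5 h → overtime 4 h 51 min, regular 37 h 30 min.

Regular 37.50 hours, overtime 4.85 hours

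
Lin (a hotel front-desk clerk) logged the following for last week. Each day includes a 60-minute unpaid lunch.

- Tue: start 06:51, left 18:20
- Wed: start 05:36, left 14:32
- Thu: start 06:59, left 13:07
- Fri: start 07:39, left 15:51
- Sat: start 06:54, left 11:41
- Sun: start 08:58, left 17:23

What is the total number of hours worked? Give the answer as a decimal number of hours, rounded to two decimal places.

Tue: 06:51–18:20 = 11 h 29 min; less 60 min break → 10 h 29 min
Wed: 05:36–14:32 = 8 h 56 min; less 60 min break → 7 h 56 min
Thu: 06:59–13:07 = 6 h 8 min; less 60 min break → 5 h 8 min
Fri: 07:39–15:51 = 8 h 12 min; less 60 min break → 7 h 12 min
Sat: 06:54–11:41 = 4 h 47 min; less 60 min break → 3 h 47 min
Sun: 08:58–17:23 = 8 h 25 min; less 60 min break → 7 h 25 min
Total: 10 h 29 min + 7 h 56 min + 5 h 8 min + 7 h 12 min + 3 h 47 min + 7 h 25 min = 41 h 57 min.

41.95 hours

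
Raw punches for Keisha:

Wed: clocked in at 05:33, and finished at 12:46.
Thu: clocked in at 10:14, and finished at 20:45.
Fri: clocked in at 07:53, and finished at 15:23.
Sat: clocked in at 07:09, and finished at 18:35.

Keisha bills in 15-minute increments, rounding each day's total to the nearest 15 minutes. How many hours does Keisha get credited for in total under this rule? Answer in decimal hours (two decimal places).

Wed: 05:33–12:46 = 7 h 13 min → rounds to 7 h 15 min
Thu: 10:14–20:45 = 10 h 31 min → rounds to 10 h 30 min
Fri: 07:53–15:23 = 7 h 30 min → rounds to 7 h 30 min
Sat: 07:09–18:35 = 11 h 26 min → rounds to 11 h 30 min
Total credited: 36 h 45 min.

36.75 hours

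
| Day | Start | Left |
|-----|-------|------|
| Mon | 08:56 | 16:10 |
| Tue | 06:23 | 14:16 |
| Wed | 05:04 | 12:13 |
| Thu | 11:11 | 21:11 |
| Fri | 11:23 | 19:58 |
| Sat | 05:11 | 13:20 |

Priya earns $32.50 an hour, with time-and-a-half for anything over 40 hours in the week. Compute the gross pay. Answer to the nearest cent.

$1738.75

Mon: 08:56–16:10 = 7 h 14 min
Tue: 06:23–14:16 = 7 h 53 min
Wed: 05:04–12:13 = 7 h 9 min
Thu: 11:11–21:11 = 10 h 0 min
Fri: 11:23–19:58 = 8 h 35 min
Sat: 05:11–13:20 = 8 h 9 min
Total worked: 49 h 0 min = 2940 min.
Regular 40 h 0 min = 2400 min at $32.50/h; overtime 9 h 0 min = 540 min at $48.75/h.
Pay = (2400 × $32.50 + 540 × $48.75) ÷ 60 = $1738.75.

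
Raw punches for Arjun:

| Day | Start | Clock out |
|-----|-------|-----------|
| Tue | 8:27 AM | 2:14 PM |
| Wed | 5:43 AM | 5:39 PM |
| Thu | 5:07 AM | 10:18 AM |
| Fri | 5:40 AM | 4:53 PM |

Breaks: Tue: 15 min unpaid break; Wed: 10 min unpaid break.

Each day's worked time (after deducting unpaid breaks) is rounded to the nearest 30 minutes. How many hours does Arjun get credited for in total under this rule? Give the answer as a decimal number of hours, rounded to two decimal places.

Tue: 8:27 AM–2:14 PM = 5 h 47 min − 15 min = 5 h 32 min → rounds to 5 h 30 min
Wed: 5:43 AM–5:39 PM = 11 h 56 min − 10 min = 11 h 46 min → rounds to 12 h 0 min
Thu: 5:07 AM–10:18 AM = 5 h 11 min → rounds to 5 h 0 min
Fri: 5:40 AM–4:53 PM = 11 h 13 min → rounds to 11 h 0 min
Total credited: 33 h 30 min.

33.50 hours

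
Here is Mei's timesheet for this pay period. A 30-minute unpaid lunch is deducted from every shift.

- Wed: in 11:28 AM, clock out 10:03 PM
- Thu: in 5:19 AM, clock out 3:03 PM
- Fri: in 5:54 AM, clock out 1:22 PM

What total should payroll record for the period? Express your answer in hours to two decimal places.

26.28 hours

Wed: 11:28 AM–10:03 PM = 10 h 35 min; less 30 min break → 10 h 5 min
Thu: 5:19 AM–3:03 PM = 9 h 44 min; less 30 min break → 9 h 14 min
Fri: 5:54 AM–1:22 PM = 7 h 28 min; less 30 min break → 6 h 58 min
Total: 10 h 5 min + 9 h 14 min + 6 h 58 min = 26 h 17 min.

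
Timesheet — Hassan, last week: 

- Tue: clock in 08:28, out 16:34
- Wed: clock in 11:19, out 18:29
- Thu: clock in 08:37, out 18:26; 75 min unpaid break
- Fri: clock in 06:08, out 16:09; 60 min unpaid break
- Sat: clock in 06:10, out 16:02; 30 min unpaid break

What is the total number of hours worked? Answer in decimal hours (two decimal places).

42.22 hours

Tue: 08:28–16:34 = 8 h 6 min
Wed: 11:19–18:29 = 7 h 10 min
Thu: 08:37–18:26 = 9 h 49 min; less 75 min break → 8 h 34 min
Fri: 06:08–16:09 = 10 h 1 min; less 60 min break → 9 h 1 min
Sat: 06:10–16:02 = 9 h 52 min; less 30 min break → 9 h 22 min
Total: 8 h 6 min + 7 h 10 min + 8 h 34 min + 9 h 1 min + 9 h 22 min = 42 h 13 min.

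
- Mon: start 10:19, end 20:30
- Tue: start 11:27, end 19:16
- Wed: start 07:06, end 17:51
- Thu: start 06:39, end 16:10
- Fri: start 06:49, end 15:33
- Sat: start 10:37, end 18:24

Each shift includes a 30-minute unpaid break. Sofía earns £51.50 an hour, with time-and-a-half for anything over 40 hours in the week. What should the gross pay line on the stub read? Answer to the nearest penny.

£2970.26

Mon: 10:19–20:30 = 10 h 11 min; less 30 min break → 9 h 41 min
Tue: 11:27–19:16 = 7 h 49 min; less 30 min break → 7 h 19 min
Wed: 07:06–17:51 = 10 h 45 min; less 30 min break → 10 h 15 min
Thu: 06:39–16:10 = 9 h 31 min; less 30 min break → 9 h 1 min
Fri: 06:49–15:33 = 8 h 44 min; less 30 min break → 8 h 14 min
Sat: 10:37–18:24 = 7 h 47 min; less 30 min break → 7 h 17 min
Total worked: 51 h 47 min = 3107 min.
Regular 40 h 0 min = 2400 min at £51.50/h; overtime 11 h 47 min = 707 min at £77.25/h.
Pay = (2400 × £51.50 + 707 × £77.25) ÷ 60 = £2970.26.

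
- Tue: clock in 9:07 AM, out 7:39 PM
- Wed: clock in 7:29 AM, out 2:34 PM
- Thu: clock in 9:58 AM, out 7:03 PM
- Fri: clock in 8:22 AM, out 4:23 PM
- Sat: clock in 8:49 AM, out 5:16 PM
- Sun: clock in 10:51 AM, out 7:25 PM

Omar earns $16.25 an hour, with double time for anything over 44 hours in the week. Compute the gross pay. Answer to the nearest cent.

$966.33

Tue: 9:07 AM–7:39 PM = 10 h 32 min
Wed: 7:29 AM–2:34 PM = 7 h 5 min
Thu: 9:58 AM–7:03 PM = 9 h 5 min
Fri: 8:22 AM–4:23 PM = 8 h 1 min
Sat: 8:49 AM–5:16 PM = 8 h 27 min
Sun: 10:51 AM–7:25 PM = 8 h 34 min
Total worked: 51 h 44 min = 3104 min.
Regular 44 h 0 min = 2640 min at $16.25/h; overtime 7 h 44 min = 464 min at $32.50/h.
Pay = (2640 × $16.25 + 464 × $32.50) ÷ 60 = $966.33.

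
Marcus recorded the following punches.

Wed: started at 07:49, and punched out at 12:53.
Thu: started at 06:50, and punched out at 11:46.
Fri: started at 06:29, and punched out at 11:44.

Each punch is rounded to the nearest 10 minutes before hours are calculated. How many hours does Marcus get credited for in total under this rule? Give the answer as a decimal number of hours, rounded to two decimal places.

15.17 hours

Wed: in 07:49→07:50, out 12:53→12:50; 5 h 0 min
Thu: in 06:50→06:50, out 11:46→11:50; 5 h 0 min
Fri: in 06:29→06:30, out 11:44→11:40; 5 h 10 min
Total credited: 15 h 10 min.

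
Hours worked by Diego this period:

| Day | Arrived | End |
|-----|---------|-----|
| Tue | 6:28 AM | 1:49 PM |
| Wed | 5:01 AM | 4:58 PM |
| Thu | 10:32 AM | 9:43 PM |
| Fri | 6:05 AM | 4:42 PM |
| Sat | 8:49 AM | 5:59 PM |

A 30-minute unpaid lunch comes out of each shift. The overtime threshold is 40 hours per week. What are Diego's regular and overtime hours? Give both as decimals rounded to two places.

Tue: 6:28 AM–1:49 PM = 7 h 21 min; less 30 min break → 6 h 51 min
Wed: 5:01 AM–4:58 PM = 11 h 57 min; less 30 min break → 11 h 27 min
Thu: 10:32 AM–9:43 PM = 11 h 11 min; less 30 min break → 10 h 41 min
Fri: 6:05 AM–4:42 PM = 10 h 37 min; less 30 min break → 10 h 7 min
Sat: 8:49 AM–5:59 PM = 9 h 10 min; less 30 min break → 8 h 40 min
Total worked: 47 h 46 min = 47.77 h.
Threshold 40 h → overtime 7 h 46 min, regular 40 h 0 min.

Regular 40.00 hours, overtime 7.77 hours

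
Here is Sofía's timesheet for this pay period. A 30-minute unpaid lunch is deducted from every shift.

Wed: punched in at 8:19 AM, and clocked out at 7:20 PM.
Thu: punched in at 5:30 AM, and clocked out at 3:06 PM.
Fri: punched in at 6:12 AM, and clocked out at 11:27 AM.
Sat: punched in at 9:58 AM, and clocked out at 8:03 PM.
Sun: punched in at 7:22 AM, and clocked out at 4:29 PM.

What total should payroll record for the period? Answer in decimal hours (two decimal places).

Wed: 8:19 AM–7:20 PM = 11 h 1 min; less 30 min break → 10 h 31 min
Thu: 5:30 AM–3:06 PM = 9 h 36 min; less 30 min break → 9 h 6 min
Fri: 6:12 AM–11:27 AM = 5 h 15 min; less 30 min break → 4 h 45 min
Sat: 9:58 AM–8:03 PM = 10 h 5 min; less 30 min break → 9 h 35 min
Sun: 7:22 AM–4:29 PM = 9 h 7 min; less 30 min break → 8 h 37 min
Total: 10 h 31 min + 9 h 6 min + 4 h 45 min + 9 h 35 min + 8 h 37 min = 42 h 34 min.

42.57 hours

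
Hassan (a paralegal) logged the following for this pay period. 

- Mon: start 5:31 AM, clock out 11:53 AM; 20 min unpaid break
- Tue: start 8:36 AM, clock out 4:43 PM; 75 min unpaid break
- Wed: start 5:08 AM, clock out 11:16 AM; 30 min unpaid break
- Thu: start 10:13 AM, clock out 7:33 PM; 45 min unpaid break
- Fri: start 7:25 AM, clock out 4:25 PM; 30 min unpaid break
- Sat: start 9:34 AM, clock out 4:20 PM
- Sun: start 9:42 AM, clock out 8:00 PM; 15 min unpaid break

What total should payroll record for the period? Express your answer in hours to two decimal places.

52.43 hours

Mon: 5:31 AM–11:53 AM = 6 h 22 min; less 20 min break → 6 h 2 min
Tue: 8:36 AM–4:43 PM = 8 h 7 min; less 75 min break → 6 h 52 min
Wed: 5:08 AM–11:16 AM = 6 h 8 min; less 30 min break → 5 h 38 min
Thu: 10:13 AM–7:33 PM = 9 h 20 min; less 45 min break → 8 h 35 min
Fri: 7:25 AM–4:25 PM = 9 h 0 min; less 30 min break → 8 h 30 min
Sat: 9:34 AM–4:20 PM = 6 h 46 min
Sun: 9:42 AM–8:00 PM = 10 h 18 min; less 15 min break → 10 h 3 min
Total: 6 h 2 min + 6 h 52 min + 5 h 38 min + 8 h 35 min + 8 h 30 min + 6 h 46 min + 10 h 3 min = 52 h 26 min.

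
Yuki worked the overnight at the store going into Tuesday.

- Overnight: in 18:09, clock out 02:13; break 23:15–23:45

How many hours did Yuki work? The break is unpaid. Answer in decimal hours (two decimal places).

7.57 hours

Overnight: 18:09 → midnight = 5 h 51 min; midnight → 02:13 = 2 h 13 min; span 8 h 4 min; less 30 min break → 7 h 34 min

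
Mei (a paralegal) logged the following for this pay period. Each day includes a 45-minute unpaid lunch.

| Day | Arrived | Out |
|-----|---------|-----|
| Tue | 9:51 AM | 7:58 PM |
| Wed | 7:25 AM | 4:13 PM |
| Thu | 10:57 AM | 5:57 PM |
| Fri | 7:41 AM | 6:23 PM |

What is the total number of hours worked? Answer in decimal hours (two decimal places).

33.62 hours

Tue: 9:51 AM–7:58 PM = 10 h 7 min; less 45 min break → 9 h 22 min
Wed: 7:25 AM–4:13 PM = 8 h 48 min; less 45 min break → 8 h 3 min
Thu: 10:57 AM–5:57 PM = 7 h 0 min; less 45 min break → 6 h 15 min
Fri: 7:41 AM–6:23 PM = 10 h 42 min; less 45 min break → 9 h 57 min
Total: 9 h 22 min + 8 h 3 min + 6 h 15 min + 9 h 57 min = 33 h 37 min.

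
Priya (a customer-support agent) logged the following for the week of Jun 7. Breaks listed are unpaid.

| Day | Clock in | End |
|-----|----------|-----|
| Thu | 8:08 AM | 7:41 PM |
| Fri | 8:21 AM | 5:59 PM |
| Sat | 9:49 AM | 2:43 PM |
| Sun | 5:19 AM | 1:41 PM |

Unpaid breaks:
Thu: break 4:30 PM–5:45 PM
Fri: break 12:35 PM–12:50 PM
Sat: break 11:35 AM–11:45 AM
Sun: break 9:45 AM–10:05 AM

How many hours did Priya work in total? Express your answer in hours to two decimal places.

32.45 hours

Thu: 8:08 AM–7:41 PM = 11 h 33 min; less 75 min break → 10 h 18 min
Fri: 8:21 AM–5:59 PM = 9 h 38 min; less 15 min break → 9 h 23 min
Sat: 9:49 AM–2:43 PM = 4 h 54 min; less 10 min break → 4 h 44 min
Sun: 5:19 AM–1:41 PM = 8 h 22 min; less 20 min break → 8 h 2 min
Total: 10 h 18 min + 9 h 23 min + 4 h 44 min + 8 h 2 min = 32 h 27 min.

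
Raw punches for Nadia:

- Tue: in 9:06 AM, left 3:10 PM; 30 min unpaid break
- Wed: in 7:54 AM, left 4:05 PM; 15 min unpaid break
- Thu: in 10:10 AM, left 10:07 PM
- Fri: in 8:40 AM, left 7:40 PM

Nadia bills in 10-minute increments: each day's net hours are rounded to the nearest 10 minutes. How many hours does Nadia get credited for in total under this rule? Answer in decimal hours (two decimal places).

Tue: 9:06 AM–3:10 PM = 6 h 4 min − 30 min = 5 h 34 min → rounds to 5 h 30 min
Wed: 7:54 AM–4:05 PM = 8 h 11 min − 15 min = 7 h 56 min → rounds to 8 h 0 min
Thu: 10:10 AM–10:07 PM = 11 h 57 min → rounds to 12 h 0 min
Fri: 8:40 AM–7:40 PM = 11 h 0 min → rounds to 11 h 0 min
Total credited: 36 h 30 min.

36.50 hours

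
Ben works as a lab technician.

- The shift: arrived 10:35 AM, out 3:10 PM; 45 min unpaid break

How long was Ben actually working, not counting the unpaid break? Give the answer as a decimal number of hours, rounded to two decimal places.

The shift: 10:35 AM–3:10 PM = 4 h 35 min; less 45 min break → 3 h 50 min

3.83 hours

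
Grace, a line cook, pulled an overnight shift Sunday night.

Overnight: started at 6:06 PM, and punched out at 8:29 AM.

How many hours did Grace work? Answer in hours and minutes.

Overnight: 6:06 PM → midnight = 5 h 54 min; midnight → 8:29 AM = 8 h 29 min; span 14 h 23 min

14 h 23 min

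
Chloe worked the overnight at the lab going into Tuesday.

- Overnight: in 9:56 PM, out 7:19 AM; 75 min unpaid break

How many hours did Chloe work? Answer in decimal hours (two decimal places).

8.13 hours

Overnight: 9:56 PM → midnight = 2 h 4 min; midnight → 7:19 AM = 7 h 19 min; span 9 h 23 min; less 75 min break → 8 h 8 min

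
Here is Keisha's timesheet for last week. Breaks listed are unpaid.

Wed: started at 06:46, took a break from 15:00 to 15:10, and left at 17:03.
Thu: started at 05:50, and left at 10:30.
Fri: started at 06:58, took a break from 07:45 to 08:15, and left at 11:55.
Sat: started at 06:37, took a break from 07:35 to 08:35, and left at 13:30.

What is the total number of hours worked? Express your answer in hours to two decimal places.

Wed: 06:46–17:03 = 10 h 17 min; less 10 min break → 10 h 7 min
Thu: 05:50–10:30 = 4 h 40 min
Fri: 06:58–11:55 = 4 h 57 min; less 30 min break → 4 h 27 min
Sat: 06:37–13:30 = 6 h 53 min; less 60 min break → 5 h 53 min
Total: 10 h 7 min + 4 h 40 min + 4 h 27 min + 5 h 53 min = 25 h 7 min.

25.12 hours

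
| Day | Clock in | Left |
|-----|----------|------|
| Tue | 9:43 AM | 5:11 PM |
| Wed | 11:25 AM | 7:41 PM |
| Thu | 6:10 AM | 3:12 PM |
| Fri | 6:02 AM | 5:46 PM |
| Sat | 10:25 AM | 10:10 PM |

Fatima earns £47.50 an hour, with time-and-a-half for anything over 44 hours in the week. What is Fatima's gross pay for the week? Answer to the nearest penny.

£2392.81

Tue: 9:43 AM–5:11 PM = 7 h 28 min
Wed: 11:25 AM–7:41 PM = 8 h 16 min
Thu: 6:10 AM–3:12 PM = 9 h 2 min
Fri: 6:02 AM–5:46 PM = 11 h 44 min
Sat: 10:25 AM–10:10 PM = 11 h 45 min
Total worked: 48 h 15 min = 2895 min.
Regular 44 h 0 min = 2640 min at £47.50/h; overtime 4 h 15 min = 255 min at £71.25/h.
Pay = (2640 × £47.50 + 255 × £71.25) ÷ 60 = £2392.81.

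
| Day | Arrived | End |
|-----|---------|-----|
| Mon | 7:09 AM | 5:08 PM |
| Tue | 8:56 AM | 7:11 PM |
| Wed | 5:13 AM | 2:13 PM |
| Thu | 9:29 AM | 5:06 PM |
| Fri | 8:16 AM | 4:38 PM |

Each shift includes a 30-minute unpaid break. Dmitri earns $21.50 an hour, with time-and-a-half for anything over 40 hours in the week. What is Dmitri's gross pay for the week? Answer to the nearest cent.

Mon: 7:09 AM–5:08 PM = 9 h 59 min; less 30 min break → 9 h 29 min
Tue: 8:56 AM–7:11 PM = 10 h 15 min; less 30 min break → 9 h 45 min
Wed: 5:13 AM–2:13 PM = 9 h 0 min; less 30 min break → 8 h 30 min
Thu: 9:29 AM–5:06 PM = 7 h 37 min; less 30 min break → 7 h 7 min
Fri: 8:16 AM–4:38 PM = 8 h 22 min; less 30 min break → 7 h 52 min
Total worked: 42 h 43 min = 2563 min.
Regular 40 h 0 min = 2400 min at $21.50/h; overtime 2 h 43 min = 163 min at $32.25/h.
Pay = (2400 × $21.50 + 163 × $32.25) ÷ 60 = $947.61.

$947.61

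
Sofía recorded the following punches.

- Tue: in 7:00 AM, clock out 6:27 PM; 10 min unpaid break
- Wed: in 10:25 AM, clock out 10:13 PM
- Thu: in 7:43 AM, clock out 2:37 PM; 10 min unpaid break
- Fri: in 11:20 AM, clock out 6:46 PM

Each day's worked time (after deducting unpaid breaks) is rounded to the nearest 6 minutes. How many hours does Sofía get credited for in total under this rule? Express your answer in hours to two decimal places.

37.20 hours

Tue: 7:00 AM–6:27 PM = 11 h 27 min − 10 min = 11 h 17 min → rounds to 11 h 18 min
Wed: 10:25 AM–10:13 PM = 11 h 48 min → rounds to 11 h 48 min
Thu: 7:43 AM–2:37 PM = 6 h 54 min − 10 min = 6 h 44 min → rounds to 6 h 42 min
Fri: 11:20 AM–6:46 PM = 7 h 26 min → rounds to 7 h 24 min
Total credited: 37 h 12 min.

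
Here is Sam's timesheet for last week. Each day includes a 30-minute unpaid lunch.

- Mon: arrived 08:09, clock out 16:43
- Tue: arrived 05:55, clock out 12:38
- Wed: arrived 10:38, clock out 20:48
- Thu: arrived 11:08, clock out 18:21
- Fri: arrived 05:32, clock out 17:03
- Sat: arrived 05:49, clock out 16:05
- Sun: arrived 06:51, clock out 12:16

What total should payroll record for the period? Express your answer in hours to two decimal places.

56.37 hours

Mon: 08:09–16:43 = 8 h 34 min; less 30 min break → 8 h 4 min
Tue: 05:55–12:38 = 6 h 43 min; less 30 min break → 6 h 13 min
Wed: 10:38–20:48 = 10 h 10 min; less 30 min break → 9 h 40 min
Thu: 11:08–18:21 = 7 h 13 min; less 30 min break → 6 h 43 min
Fri: 05:32–17:03 = 11 h 31 min; less 30 min break → 11 h 1 min
Sat: 05:49–16:05 = 10 h 16 min; less 30 min break → 9 h 46 min
Sun: 06:51–12:16 = 5 h 25 min; less 30 min break → 4 h 55 min
Total: 8 h 4 min + 6 h 13 min + 9 h 40 min + 6 h 43 min + 11 h 1 min + 9 h 46 min + 4 h 55 min = 56 h 22 min.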